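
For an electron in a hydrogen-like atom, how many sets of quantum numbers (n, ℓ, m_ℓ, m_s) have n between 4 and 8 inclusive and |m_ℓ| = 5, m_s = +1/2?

12

Per-shell orbital counts meeting the constraint:
n=6 → 2; n=7 → 4; n=8 → 6.
Orbitals: 2 + 4 + 6 = 12. With m_s fixed to +1/2 there is one state per orbital, so 12 states.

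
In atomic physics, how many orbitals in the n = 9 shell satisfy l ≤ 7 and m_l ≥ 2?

21

With n = 9 the allowed l are 0, 1, …, 8.
The (l, m_l) pairs meeting l ≤ 7 and m_l ≥ 2 give: l=2 → 1; l=3 → 2; l=4 → 3; l=5 → 4; l=6 → 5; l=7 → 6.
Total orbitals: 1 + 2 + 3 + 4 + 5 + 6 = 21.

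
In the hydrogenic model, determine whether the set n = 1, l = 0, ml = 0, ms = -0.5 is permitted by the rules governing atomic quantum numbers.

n = 1 is a positive integer. l = 0 satisfies 0 ≤ l ≤ n−1 = 0. ml = 0 lies in the range −l … +l (here 0). ms = -1/2 is one of ±1/2.
All four constraints are satisfied.

Allowed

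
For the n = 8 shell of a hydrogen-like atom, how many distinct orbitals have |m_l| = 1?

14

The (l, m_l) pairs meeting |m_l| = 1 give: l=1 → 2; l=2 → 2; l=3 → 2; l=4 → 2; l=5 → 2; l=6 → 2; l=7 → 2.
Total orbitals: 2 + 2 + 2 + 2 + 2 + 2 + 2 = 14.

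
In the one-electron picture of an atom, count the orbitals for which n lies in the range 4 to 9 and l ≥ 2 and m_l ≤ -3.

56

Count contributing orbitals for each principal shell:
n=4 → 1; n=5 → 3; n=6 → 6; n=7 → 10; n=8 → 15; n=9 → 21.
Total orbitals: 1 + 3 + 6 + 10 + 15 + 21 = 56.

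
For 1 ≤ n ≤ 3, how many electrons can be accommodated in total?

28

Total orbitals = 1² + 2² + 3² = 14. Doubling for spin gives 28 electrons.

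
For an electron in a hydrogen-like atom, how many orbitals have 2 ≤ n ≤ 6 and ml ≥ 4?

4

Go shell by shell, enumerating (l, ml) with ml ≥ 4:
n=5 → 1; n=6 → 3.
Total orbitals: 1 + 3 = 4.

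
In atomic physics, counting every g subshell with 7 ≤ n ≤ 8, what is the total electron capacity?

A g subshell (ℓ = 4) exists for every n ≥ 5, so shells n = 7, 8 each contribute one — 2 subshells.
Since each g subshell holds 2(2·4+1) = 18 electrons, the total is 2 × 18 = 36.

36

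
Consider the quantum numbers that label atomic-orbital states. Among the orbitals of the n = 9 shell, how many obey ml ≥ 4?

The (l, ml) pairs meeting ml ≥ 4 give: l=4 → 1; l=5 → 2; l=6 → 3; l=7 → 4; l=8 → 5.
Total orbitals: 1 + 2 + 3 + 4 + 5 = 15.

15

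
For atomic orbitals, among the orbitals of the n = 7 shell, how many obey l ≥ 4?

Orbitals with l ≥ 4, by l: l=4 → 9; l=5 → 11; l=6 → 13.
Total orbitals: 9 + 11 + 13 = 33.

33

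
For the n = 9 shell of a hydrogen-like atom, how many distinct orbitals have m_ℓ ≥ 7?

3

With n = 9 the allowed ℓ are 0, 1, …, 8.
Per ℓ-value: ℓ=7 → 1; ℓ=8 → 2.
Total orbitals: 1 + 2 = 3.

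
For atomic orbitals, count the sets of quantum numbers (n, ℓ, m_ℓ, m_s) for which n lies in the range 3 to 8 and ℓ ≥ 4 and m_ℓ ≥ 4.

Treat each shell separately and count matching orbitals:
n=5 → 1; n=6 → 3; n=7 → 6; n=8 → 10.
Orbitals: 1 + 3 + 6 + 10 = 20. Including both spin states (m_s = ±1/2) gives 2 × 20 = 40 states.

40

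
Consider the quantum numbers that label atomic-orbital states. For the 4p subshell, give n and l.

n = 4, l = 1

The leading integer gives n = 4; the letter 'p' means l = 1.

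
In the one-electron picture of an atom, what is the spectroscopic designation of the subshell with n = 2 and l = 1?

l = 1 corresponds to the letter 'p', so the subshell is 2p.

2p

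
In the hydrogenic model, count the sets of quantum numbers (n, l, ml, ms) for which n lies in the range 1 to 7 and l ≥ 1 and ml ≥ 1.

For each n in the range, tally the orbitals obeying l ≥ 1 and ml ≥ 1:
n=2 → 1; n=3 → 3; n=4 → 6; n=5 → 10; n=6 → 15; n=7 → 21.
Orbitals: 1 + 3 + 6 + 10 + 15 + 21 = 56. Including both spin states (ms = ±1/2) gives 2 × 56 = 112 states.

112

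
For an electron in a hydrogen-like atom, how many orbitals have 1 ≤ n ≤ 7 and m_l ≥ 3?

For each n in the range, tally the orbitals obeying m_l ≥ 3:
n=4 → 1; n=5 → 3; n=6 → 6; n=7 → 10.
Total orbitals: 1 + 3 + 6 + 10 = 20.

20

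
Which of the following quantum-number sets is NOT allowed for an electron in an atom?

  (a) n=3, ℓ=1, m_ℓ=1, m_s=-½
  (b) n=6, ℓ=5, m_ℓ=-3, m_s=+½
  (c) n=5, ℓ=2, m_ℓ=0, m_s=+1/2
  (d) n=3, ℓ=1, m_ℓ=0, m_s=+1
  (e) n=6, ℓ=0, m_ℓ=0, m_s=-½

(d)

(d) has m_s = +1, but an electron's spin must be ±1/2.
The remaining sets (a), (b), (c), (e) satisfy all four rules.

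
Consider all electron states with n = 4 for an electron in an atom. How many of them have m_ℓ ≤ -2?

6

Per ℓ-value: ℓ=2 → 1; ℓ=3 → 2.
Orbitals: 1 + 2 = 3. Each orbital carries two spin states, so 3 × 2 = 6 states.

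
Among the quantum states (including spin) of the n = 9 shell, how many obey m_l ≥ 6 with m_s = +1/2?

Orbitals with m_l ≥ 6, by l: l=6 → 1; l=7 → 2; l=8 → 3.
Orbitals: 1 + 2 + 3 = 6. With m_s fixed to a single value there is one state per orbital, giving 6 states.

6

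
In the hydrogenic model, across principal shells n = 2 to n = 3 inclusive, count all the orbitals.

Shell n has n² orbitals: 2²=4 + 3²=9 = 13 orbitals.

13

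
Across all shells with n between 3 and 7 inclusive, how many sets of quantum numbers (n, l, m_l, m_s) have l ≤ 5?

244

Treat each shell separately and count matching orbitals:
n=3 → 9; n=4 → 16; n=5 → 25; n=6 → 36; n=7 → 36.
Orbitals: 9 + 16 + 25 + 36 + 36 = 122. Including both spin states (m_s = ±1/2) gives 2 × 122 = 244 states.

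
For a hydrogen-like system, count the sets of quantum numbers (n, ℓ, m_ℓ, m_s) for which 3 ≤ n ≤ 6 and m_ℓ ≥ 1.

For each n in the range, tally the orbitals obeying m_ℓ ≥ 1:
n=3 → 3; n=4 → 6; n=5 → 10; n=6 → 15.
Orbitals: 3 + 6 + 10 + 15 = 34. Including both spin states (m_s = ±1/2) gives 2 × 34 = 68 states.

68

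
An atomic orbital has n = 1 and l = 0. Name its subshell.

1s

l = 0 corresponds to the letter 's', so the subshell is 1s.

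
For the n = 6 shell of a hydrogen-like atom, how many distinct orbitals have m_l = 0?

6

With n = 6 the allowed l are 0, 1, …, 5.
Per l-value: l=0 → 1; l=1 → 1; l=2 → 1; l=3 → 1; l=4 → 1; l=5 → 1.
Total orbitals: 1 + 1 + 1 + 1 + 1 + 1 = 6.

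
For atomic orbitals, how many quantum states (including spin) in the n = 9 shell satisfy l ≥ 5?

For n = 9, l ranges over 0 … 8.
The (l, ml) pairs meeting l ≥ 5 give: l=5 → 11; l=6 → 13; l=7 → 15; l=8 → 17.
Orbitals: 11 + 13 + 15 + 17 = 56. Each orbital carries two spin states, so 56 × 2 = 112 states.

112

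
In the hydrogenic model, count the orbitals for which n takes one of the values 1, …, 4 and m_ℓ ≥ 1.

Per-shell orbital counts meeting the constraint:
n=2 → 1; n=3 → 3; n=4 → 6.
Total orbitals: 1 + 3 + 6 = 10.

10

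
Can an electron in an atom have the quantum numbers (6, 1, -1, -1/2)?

Valid

n = 6 is a positive integer. ℓ = 1 satisfies 0 ≤ ℓ ≤ n−1 = 5. m_ℓ = -1 lies in the range −ℓ … +ℓ (here −1 … 1). m_s = -1/2 is one of ±1/2.
All four constraints are satisfied.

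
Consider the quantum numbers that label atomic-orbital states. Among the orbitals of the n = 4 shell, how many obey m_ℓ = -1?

The (ℓ, m_ℓ) pairs meeting m_ℓ = -1 give: ℓ=1 → 1; ℓ=2 → 1; ℓ=3 → 1.
Total orbitals: 1 + 1 + 1 = 3.

3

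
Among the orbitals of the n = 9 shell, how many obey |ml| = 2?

For n = 9, l ranges over 0 … 8.
Per l-value: l=2 → 2; l=3 → 2; l=4 → 2; l=5 → 2; l=6 → 2; l=7 → 2; l=8 → 2.
Total orbitals: 2 + 2 + 2 + 2 + 2 + 2 + 2 = 14.

14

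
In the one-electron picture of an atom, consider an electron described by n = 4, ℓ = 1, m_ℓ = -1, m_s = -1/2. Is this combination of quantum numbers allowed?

Valid

n = 4 is a positive integer. ℓ = 1 satisfies 0 ≤ ℓ ≤ n−1 = 3. m_ℓ = -1 lies in the range −ℓ … +ℓ (here −1 … 1). m_s = -1/2 is one of ±1/2.
All four constraints are satisfied.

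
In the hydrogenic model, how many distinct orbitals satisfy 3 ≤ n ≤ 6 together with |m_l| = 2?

20

Go shell by shell, enumerating (l, m_l) with |m_l| = 2:
n=3 → 2; n=4 → 4; n=5 → 6; n=6 → 8.
Total orbitals: 2 + 4 + 6 + 8 = 20.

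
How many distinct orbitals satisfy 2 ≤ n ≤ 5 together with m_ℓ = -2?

6

Work shell by shell — for each n, count the (ℓ, m_ℓ) pairs that satisfy m_ℓ = -2:
n=3 → 1; n=4 → 2; n=5 → 3.
Total orbitals: 1 + 2 + 3 = 6.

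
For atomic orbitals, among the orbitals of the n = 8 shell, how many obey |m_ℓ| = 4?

8

The n = 8 shell has ℓ = 0 through 7; check each.
Per ℓ-value: ℓ=4 → 2; ℓ=5 → 2; ℓ=6 → 2; ℓ=7 → 2.
Total orbitals: 2 + 2 + 2 + 2 = 8.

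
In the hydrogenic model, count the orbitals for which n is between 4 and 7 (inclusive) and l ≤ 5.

113

Per-shell orbital counts meeting the constraint:
n=4 → 16; n=5 → 25; n=6 → 36; n=7 → 36.
Total orbitals: 16 + 25 + 36 + 36 = 113.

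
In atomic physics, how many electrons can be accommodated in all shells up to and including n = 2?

Total orbitals = 1² + 2² = 5. Doubling for spin gives 10 electrons.

10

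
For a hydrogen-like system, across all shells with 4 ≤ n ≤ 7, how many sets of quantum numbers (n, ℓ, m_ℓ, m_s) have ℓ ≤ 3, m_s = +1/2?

Go shell by shell, enumerating (ℓ, m_ℓ) with ℓ ≤ 3:
n=4 → 16; n=5 → 16; n=6 → 16; n=7 → 16.
Orbitals: 16 + 16 + 16 + 16 = 64. With m_s fixed to +1/2 there is one state per orbital, so 64 states.

64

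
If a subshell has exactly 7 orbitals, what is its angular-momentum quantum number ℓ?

ℓ = 3

2ℓ+1 = 7 gives ℓ = 3.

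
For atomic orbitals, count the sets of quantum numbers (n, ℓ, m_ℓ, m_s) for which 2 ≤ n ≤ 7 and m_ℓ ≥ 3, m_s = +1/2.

Per-shell orbital counts meeting the constraint:
n=4 → 1; n=5 → 3; n=6 → 6; n=7 → 10.
Orbitals: 1 + 3 + 6 + 10 = 20. With m_s fixed to +1/2 there is one state per orbital, so 20 states.

20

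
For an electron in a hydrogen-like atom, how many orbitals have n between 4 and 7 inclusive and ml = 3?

10

Count contributing orbitals for each principal shell:
n=4 → 1; n=5 → 2; n=6 → 3; n=7 → 4.
Total orbitals: 1 + 2 + 3 + 4 = 10.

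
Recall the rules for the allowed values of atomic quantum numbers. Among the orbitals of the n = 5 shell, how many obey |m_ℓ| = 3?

With n = 5 the allowed ℓ are 0, 1, …, 4.
Per ℓ-value: ℓ=3 → 2; ℓ=4 → 2.
Total orbitals: 2 + 2 = 4.

4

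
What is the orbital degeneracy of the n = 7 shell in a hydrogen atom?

The n = 7 shell contains n² = 7² = 49 orbitals.

49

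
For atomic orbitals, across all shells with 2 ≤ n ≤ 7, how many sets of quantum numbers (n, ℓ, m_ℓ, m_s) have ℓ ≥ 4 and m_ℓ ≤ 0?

Per-shell orbital counts meeting the constraint:
n=5 → 5; n=6 → 11; n=7 → 18.
Orbitals: 5 + 11 + 18 = 34. Including both spin states (m_s = ±1/2) gives 2 × 34 = 68 states.

68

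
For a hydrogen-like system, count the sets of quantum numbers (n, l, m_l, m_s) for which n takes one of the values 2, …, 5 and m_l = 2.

Go shell by shell, enumerating (l, m_l) with m_l = 2:
n=3 → 1; n=4 → 2; n=5 → 3.
Orbitals: 1 + 2 + 3 = 6. Including both spin states (m_s = ±1/2) gives 2 × 6 = 12 states.

12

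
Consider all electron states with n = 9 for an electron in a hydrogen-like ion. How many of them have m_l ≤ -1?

For n = 9, l ranges over 0 … 8.
Per l-value: l=1 → 1; l=2 → 2; l=3 → 3; l=4 → 4; l=5 → 5; l=6 → 6; l=7 → 7; l=8 → 8.
Orbitals: 1 + 2 + 3 + 4 + 5 + 6 + 7 + 8 = 36. Each orbital carries two spin states, so 36 × 2 = 72 states.

72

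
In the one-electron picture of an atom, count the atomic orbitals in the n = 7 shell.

49

The n = 7 shell contains n² = 7² = 49 orbitals.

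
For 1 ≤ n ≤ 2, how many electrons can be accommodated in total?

Total orbitals = 1² + 2² = 5. Doubling for spin gives 10 electrons.

10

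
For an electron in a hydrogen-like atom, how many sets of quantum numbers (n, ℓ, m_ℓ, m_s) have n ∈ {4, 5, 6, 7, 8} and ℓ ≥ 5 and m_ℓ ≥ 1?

68

Count contributing orbitals for each principal shell:
n=6 → 5; n=7 → 11; n=8 → 18.
Orbitals: 5 + 11 + 18 = 34. Including both spin states (m_s = ±1/2) gives 2 × 34 = 68 states.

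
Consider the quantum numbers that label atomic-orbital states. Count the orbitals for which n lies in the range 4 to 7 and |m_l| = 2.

Per-shell orbital counts meeting the constraint:
n=4 → 4; n=5 → 6; n=6 → 8; n=7 → 10.
Total orbitals: 4 + 6 + 8 + 10 = 28.

28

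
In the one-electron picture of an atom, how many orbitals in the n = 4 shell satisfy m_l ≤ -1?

6

The n = 4 shell has l = 0 through 3; check each.
Orbitals with m_l ≤ -1, by l: l=1 → 1; l=2 → 2; l=3 → 3.
Total orbitals: 1 + 2 + 3 = 6.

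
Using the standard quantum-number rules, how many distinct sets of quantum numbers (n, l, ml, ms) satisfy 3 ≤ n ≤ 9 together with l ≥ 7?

94

Per-shell orbital counts meeting the constraint:
n=8 → 15; n=9 → 32.
Orbitals: 15 + 32 = 47. Including both spin states (ms = ±1/2) gives 2 × 47 = 94 states.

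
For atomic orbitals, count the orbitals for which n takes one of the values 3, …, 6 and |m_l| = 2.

20

Treat each shell separately and count matching orbitals:
n=3 → 2; n=4 → 4; n=5 → 6; n=6 → 8.
Total orbitals: 2 + 4 + 6 + 8 = 20.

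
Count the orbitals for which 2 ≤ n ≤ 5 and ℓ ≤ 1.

Work shell by shell — for each n, count the (ℓ, m_ℓ) pairs that satisfy ℓ ≤ 1:
n=2 → 4; n=3 → 4; n=4 → 4; n=5 → 4.
Total orbitals: 4 + 4 + 4 + 4 = 16.

16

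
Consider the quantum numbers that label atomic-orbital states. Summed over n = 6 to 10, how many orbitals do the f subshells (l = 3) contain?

35

An f subshell (l = 3) exists for every n ≥ 4, so shells n = 6, 7, 8, 9, 10 each contribute one — 5 subshells.
Since each f subshell has 2·3+1 = 7 orbitals, the total is 5 × 7 = 35.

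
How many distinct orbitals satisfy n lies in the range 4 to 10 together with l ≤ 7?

318

Count contributing orbitals for each principal shell:
n=4 → 16; n=5 → 25; n=6 → 36; n=7 → 49; n=8 → 64; n=9 → 64; n=10 → 64.
Total orbitals: 16 + 25 + 36 + 49 + 64 + 64 + 64 = 318.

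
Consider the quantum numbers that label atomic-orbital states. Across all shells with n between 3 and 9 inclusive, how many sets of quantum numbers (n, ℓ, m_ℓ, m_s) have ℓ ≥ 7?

94

Work shell by shell — for each n, count the (ℓ, m_ℓ) pairs that satisfy ℓ ≥ 7:
n=8 → 15; n=9 → 32.
Orbitals: 15 + 32 = 47. Including both spin states (m_s = ±1/2) gives 2 × 47 = 94 states.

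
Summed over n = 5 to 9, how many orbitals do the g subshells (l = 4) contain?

45

A g subshell (l = 4) exists for every n ≥ 5, so shells n = 5, 6, 7, 8, 9 each contribute one — 5 subshells.
Since each g subshell has 2·4+1 = 9 orbitals, the total is 5 × 9 = 45.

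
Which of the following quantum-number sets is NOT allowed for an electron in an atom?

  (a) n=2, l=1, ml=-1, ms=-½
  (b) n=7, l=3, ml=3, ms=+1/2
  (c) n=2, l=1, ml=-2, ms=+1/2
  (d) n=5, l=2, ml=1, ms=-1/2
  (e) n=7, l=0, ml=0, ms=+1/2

(c) has |ml| = 2 > l = 1, violating −l ≤ ml ≤ l.
The remaining sets (a), (b), (d), (e) satisfy all four rules.

(c)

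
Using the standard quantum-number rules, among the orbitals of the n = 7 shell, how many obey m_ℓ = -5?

2

With n = 7 the allowed ℓ are 0, 1, …, 6.
The (ℓ, m_ℓ) pairs meeting m_ℓ = -5 give: ℓ=5 → 1; ℓ=6 → 1.
Total orbitals: 1 + 1 = 2.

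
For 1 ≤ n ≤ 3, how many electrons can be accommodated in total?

Total orbitals = 1² + 2² + 3² = 14. Doubling for spin gives 28 electrons.

28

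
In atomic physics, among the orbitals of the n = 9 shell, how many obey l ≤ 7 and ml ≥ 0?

36

Go through l = 0, …, 8 (the values permitted for n = 9).
Contributions: l=0 → 1; l=1 → 2; l=2 → 3; l=3 → 4; l=4 → 5; l=5 → 6; l=6 → 7; l=7 → 8.
Total orbitals: 1 + 2 + 3 + 4 + 5 + 6 + 7 + 8 = 36.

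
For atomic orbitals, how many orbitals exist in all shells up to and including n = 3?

Total orbitals = 1² + 2² + 3² = 14.

14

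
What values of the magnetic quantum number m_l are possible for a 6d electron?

-2, -1, 0, 1, 2

The 6d subshell has l = 2, and m_l takes every integer from −l to +l. With l = 2 that gives the 5 values -2, -1, 0, 1, 2.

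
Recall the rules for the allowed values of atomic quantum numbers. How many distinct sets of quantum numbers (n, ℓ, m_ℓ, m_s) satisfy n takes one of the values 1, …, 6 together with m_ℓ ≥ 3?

20

Count contributing orbitals for each principal shell:
n=4 → 1; n=5 → 3; n=6 → 6.
Orbitals: 1 + 3 + 6 = 10. Including both spin states (m_s = ±1/2) gives 2 × 10 = 20 states.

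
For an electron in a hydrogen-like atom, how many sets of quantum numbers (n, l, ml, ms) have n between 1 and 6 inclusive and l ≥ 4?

58

Work shell by shell — for each n, count the (l, ml) pairs that satisfy l ≥ 4:
n=5 → 9; n=6 → 20.
Orbitals: 9 + 20 = 29. Including both spin states (ms = ±1/2) gives 2 × 29 = 58 states.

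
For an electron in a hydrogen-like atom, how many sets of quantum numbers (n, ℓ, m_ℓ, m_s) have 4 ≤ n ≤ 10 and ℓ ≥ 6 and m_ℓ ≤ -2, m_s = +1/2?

Count contributing orbitals for each principal shell:
n=7 → 5; n=8 → 11; n=9 → 18; n=10 → 26.
Orbitals: 5 + 11 + 18 + 26 = 60. With m_s fixed to +1/2 there is one state per orbital, so 60 states.

60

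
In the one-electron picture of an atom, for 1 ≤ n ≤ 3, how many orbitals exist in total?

Total orbitals = 1² + 2² + 3² = 14.

14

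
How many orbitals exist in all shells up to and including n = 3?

Total orbitals = 1² + 2² + 3² = 14.

14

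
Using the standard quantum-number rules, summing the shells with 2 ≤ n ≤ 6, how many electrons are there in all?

Shell n has n² orbitals: 2²=4 + 3²=9 + 4²=16 + 5²=25 + 6²=36 = 90 orbitals.
Two spin states per orbital: 2 × 90 = 180 electrons.

180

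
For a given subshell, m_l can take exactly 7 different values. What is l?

l = 3

m_l ranges over 2l+1 integers, so 2l+1 = 7 ⇒ l = 3.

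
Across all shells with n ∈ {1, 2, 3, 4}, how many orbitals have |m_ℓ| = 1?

Count contributing orbitals for each principal shell:
n=2 → 2; n=3 → 4; n=4 → 6.
Total orbitals: 2 + 4 + 6 = 12.

12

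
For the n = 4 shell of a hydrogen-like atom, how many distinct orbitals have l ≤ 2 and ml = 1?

2

Go through l = 0, …, 3 (the values permitted for n = 4).
The (l, ml) pairs meeting l ≤ 2 and ml = 1 give: l=1 → 1; l=2 → 1.
Total orbitals: 1 + 1 = 2.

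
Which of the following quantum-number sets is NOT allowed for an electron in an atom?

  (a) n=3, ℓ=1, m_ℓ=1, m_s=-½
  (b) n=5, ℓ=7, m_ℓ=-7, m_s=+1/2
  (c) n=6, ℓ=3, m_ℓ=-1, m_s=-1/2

(b) has ℓ = 7 ≥ n = 5, violating 0 ≤ ℓ ≤ n−1.
The remaining sets (a), (c) satisfy all four rules.

(b)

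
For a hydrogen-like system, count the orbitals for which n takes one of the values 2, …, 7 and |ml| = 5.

Treat each shell separately and count matching orbitals:
n=6 → 2; n=7 → 4.
Total orbitals: 2 + 4 = 6.

6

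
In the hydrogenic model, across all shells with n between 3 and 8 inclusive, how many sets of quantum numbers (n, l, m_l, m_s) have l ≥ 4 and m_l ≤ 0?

Per-shell orbital counts meeting the constraint:
n=5 → 5; n=6 → 11; n=7 → 18; n=8 → 26.
Orbitals: 5 + 11 + 18 + 26 = 60. Including both spin states (m_s = ±1/2) gives 2 × 60 = 120 states.

120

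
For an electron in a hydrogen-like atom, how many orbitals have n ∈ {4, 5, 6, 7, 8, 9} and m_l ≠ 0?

Per-shell orbital counts meeting the constraint:
n=4 → 12; n=5 → 20; n=6 → 30; n=7 → 42; n=8 → 56; n=9 → 72.
Total orbitals: 12 + 20 + 30 + 42 + 56 + 72 = 232.

232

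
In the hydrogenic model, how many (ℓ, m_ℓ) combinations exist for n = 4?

The n = 4 shell contains n² = 4² = 16 orbitals.

16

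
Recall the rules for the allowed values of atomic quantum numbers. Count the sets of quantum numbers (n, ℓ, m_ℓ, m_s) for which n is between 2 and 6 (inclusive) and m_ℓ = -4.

6

Per-shell orbital counts meeting the constraint:
n=5 → 1; n=6 → 2.
Orbitals: 1 + 2 = 3. Including both spin states (m_s = ±1/2) gives 2 × 3 = 6 states.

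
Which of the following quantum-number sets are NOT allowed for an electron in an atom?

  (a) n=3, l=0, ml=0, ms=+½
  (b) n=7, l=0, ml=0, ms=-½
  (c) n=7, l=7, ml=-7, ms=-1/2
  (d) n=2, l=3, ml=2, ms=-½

(c) has l = 7 ≥ n = 7, violating 0 ≤ l ≤ n−1.
(d) has l = 3 ≥ n = 2, violating 0 ≤ l ≤ n−1.
The remaining sets (a), (b) satisfy all four rules.

(c) and (d)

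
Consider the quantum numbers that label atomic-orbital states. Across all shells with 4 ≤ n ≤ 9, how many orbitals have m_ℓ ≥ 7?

Count contributing orbitals for each principal shell:
n=8 → 1; n=9 → 3.
Total orbitals: 1 + 3 = 4.

4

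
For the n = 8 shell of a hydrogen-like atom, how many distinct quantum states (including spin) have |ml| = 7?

Go through l = 0, …, 7 (the values permitted for n = 8).
Contributions: l=7 → 2.
Orbitals: 2. Each orbital carries two spin states, so 2 × 2 = 4 states.

4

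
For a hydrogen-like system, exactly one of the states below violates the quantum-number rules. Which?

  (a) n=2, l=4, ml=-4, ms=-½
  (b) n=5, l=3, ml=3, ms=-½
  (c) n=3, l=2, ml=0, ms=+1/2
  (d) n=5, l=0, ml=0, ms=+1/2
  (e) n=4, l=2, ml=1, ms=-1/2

(a)

(a) has l = 4 ≥ n = 2, violating 0 ≤ l ≤ n−1.
The remaining sets (b), (c), (d), (e) satisfy all four rules.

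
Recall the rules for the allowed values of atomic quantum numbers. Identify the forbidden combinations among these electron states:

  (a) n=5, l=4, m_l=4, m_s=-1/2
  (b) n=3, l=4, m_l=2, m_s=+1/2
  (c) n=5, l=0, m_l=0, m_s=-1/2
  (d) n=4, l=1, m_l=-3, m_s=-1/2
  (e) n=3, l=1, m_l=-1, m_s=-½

(b) and (d)

(b) has l = 4 ≥ n = 3, violating 0 ≤ l ≤ n−1.
(d) has |m_l| = 3 > l = 1, violating −l ≤ m_l ≤ l.
The remaining sets (a), (c), (e) satisfy all four rules.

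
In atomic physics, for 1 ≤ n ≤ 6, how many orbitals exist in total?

Total orbitals = 1² + 2² + 3² + 4² + 5² + 6² = 91.

91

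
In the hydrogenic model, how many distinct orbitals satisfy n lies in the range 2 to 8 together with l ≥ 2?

For each n in the range, tally the orbitals obeying l ≥ 2:
n=3 → 5; n=4 → 12; n=5 → 21; n=6 → 32; n=7 → 45; n=8 → 60.
Total orbitals: 5 + 12 + 21 + 32 + 45 + 60 = 175.

175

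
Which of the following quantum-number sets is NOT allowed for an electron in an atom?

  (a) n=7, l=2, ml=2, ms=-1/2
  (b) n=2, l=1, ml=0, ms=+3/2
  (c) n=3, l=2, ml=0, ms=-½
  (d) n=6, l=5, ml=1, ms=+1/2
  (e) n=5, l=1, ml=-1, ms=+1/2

(b)

(b) has ms = +3/2, but an electron's spin must be ±1/2.
The remaining sets (a), (c), (d), (e) satisfy all four rules.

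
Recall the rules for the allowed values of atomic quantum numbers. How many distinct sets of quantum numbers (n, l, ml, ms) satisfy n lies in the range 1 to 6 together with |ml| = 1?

60

Count contributing orbitals for each principal shell:
n=2 → 2; n=3 → 4; n=4 → 6; n=5 → 8; n=6 → 10.
Orbitals: 2 + 4 + 6 + 8 + 10 = 30. Including both spin states (ms = ±1/2) gives 2 × 30 = 60 states.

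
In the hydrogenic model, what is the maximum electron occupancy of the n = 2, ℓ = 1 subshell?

6

A subshell with ℓ = 1 has 2ℓ+1 = 3 orbitals, each holding 2 electrons (spin ±1/2), so 3 × 2 = 6.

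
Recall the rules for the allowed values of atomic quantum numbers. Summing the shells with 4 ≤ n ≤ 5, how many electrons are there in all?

Shell n has n² orbitals: 4²=16 + 5²=25 = 41 orbitals.
Two spin states per orbital: 2 × 41 = 82 electrons.

82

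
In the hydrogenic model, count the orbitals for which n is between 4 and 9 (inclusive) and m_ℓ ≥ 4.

Treat each shell separately and count matching orbitals:
n=5 → 1; n=6 → 3; n=7 → 6; n=8 → 10; n=9 → 15.
Total orbitals: 1 + 3 + 6 + 10 + 15 = 35.

35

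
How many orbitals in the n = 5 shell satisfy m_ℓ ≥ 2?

With n = 5 the allowed ℓ are 0, 1, …, 4.
The (ℓ, m_ℓ) pairs meeting m_ℓ ≥ 2 give: ℓ=2 → 1; ℓ=3 → 2; ℓ=4 → 3.
Total orbitals: 1 + 2 + 3 = 6.

6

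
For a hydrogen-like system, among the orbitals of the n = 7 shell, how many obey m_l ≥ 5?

Orbitals with m_l ≥ 5, by l: l=5 → 1; l=6 → 2.
Total orbitals: 1 + 2 = 3.

3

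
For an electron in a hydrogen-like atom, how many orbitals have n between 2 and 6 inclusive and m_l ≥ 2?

20

Treat each shell separately and count matching orbitals:
n=3 → 1; n=4 → 3; n=5 → 6; n=6 → 10.
Total orbitals: 1 + 3 + 6 + 10 = 20.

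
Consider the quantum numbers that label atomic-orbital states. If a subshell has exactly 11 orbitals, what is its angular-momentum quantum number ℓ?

2ℓ+1 = 11 gives ℓ = 5.

ℓ = 5 (h)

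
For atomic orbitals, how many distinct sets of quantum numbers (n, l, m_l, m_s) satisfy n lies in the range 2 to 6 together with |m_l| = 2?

Per-shell orbital counts meeting the constraint:
n=3 → 2; n=4 → 4; n=5 → 6; n=6 → 8.
Orbitals: 2 + 4 + 6 + 8 = 20. Including both spin states (m_s = ±1/2) gives 2 × 20 = 40 states.

40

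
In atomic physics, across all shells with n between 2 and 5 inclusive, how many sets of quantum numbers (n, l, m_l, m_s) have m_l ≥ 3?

Count contributing orbitals for each principal shell:
n=4 → 1; n=5 → 3.
Orbitals: 1 + 3 = 4. Including both spin states (m_s = ±1/2) gives 2 × 4 = 8 states.

8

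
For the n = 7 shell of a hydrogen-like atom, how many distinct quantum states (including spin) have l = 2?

10

Per l-value: l=2 → 5.
Orbitals: 5. Each orbital carries two spin states, so 5 × 2 = 10 states.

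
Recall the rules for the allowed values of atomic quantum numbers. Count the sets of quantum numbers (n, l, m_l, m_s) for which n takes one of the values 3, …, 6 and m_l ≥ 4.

Go shell by shell, enumerating (l, m_l) with m_l ≥ 4:
n=5 → 1; n=6 → 3.
Orbitals: 1 + 3 = 4. Including both spin states (m_s = ±1/2) gives 2 × 4 = 8 states.

8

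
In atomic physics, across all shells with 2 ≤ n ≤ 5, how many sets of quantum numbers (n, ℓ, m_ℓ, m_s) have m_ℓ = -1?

20

Count contributing orbitals for each principal shell:
n=2 → 1; n=3 → 2; n=4 → 3; n=5 → 4.
Orbitals: 1 + 2 + 3 + 4 = 10. Including both spin states (m_s = ±1/2) gives 2 × 10 = 20 states.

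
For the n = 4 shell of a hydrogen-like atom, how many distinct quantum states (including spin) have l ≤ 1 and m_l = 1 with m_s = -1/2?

Go through l = 0, …, 3 (the values permitted for n = 4).
Contributions: l=1 → 1.
Orbitals: 1. With m_s fixed to a single value there is one state per orbital, giving 1 state.

1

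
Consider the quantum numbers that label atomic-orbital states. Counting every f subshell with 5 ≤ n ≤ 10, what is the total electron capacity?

84

An f subshell (ℓ = 3) exists for every n ≥ 4, so shells n = 5, 6, 7, 8, 9, 10 each contribute one — 6 subshells.
Since each f subshell holds 2(2·3+1) = 14 electrons, the total is 6 × 14 = 84.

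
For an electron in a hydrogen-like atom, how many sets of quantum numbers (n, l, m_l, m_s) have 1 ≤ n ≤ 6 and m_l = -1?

Work shell by shell — for each n, count the (l, m_l) pairs that satisfy m_l = -1:
n=2 → 1; n=3 → 2; n=4 → 3; n=5 → 4; n=6 → 5.
Orbitals: 1 + 2 + 3 + 4 + 5 = 15. Including both spin states (m_s = ±1/2) gives 2 × 15 = 30 states.

30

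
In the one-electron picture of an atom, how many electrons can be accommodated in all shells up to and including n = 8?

408

Total orbitals = 1² + 2² + 3² + 4² + 5² + 6² + 7² + 8² = 204. Doubling for spin gives 408 electrons.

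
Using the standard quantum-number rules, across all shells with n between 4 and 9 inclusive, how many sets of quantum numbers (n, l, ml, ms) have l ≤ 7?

Per-shell orbital counts meeting the constraint:
n=4 → 16; n=5 → 25; n=6 → 36; n=7 → 49; n=8 → 64; n=9 → 64.
Orbitals: 16 + 25 + 36 + 49 + 64 + 64 = 254. Including both spin states (ms = ±1/2) gives 2 × 254 = 508 states.

508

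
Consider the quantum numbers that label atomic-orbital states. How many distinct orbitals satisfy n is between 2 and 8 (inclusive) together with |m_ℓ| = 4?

20

Per-shell orbital counts meeting the constraint:
n=5 → 2; n=6 → 4; n=7 → 6; n=8 → 8.
Total orbitals: 2 + 4 + 6 + 8 = 20.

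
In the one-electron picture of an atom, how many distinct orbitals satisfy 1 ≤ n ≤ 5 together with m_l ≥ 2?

10

Go shell by shell, enumerating (l, m_l) with m_l ≥ 2:
n=3 → 1; n=4 → 3; n=5 → 6.
Total orbitals: 1 + 3 + 6 = 10.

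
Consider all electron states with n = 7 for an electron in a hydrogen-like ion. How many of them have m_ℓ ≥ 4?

Contributions: ℓ=4 → 1; ℓ=5 → 2; ℓ=6 → 3.
Orbitals: 1 + 2 + 3 = 6. Each orbital carries two spin states, so 6 × 2 = 12 states.

12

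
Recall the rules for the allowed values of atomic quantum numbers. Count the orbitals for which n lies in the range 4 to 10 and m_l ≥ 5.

Count contributing orbitals for each principal shell:
n=6 → 1; n=7 → 3; n=8 → 6; n=9 → 10; n=10 → 15.
Total orbitals: 1 + 3 + 6 + 10 + 15 = 35.

35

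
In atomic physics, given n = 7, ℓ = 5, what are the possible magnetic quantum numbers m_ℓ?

m_ℓ takes every integer from −ℓ to +ℓ. With ℓ = 5 that gives the 11 values -5, -4, -3, -2, -1, 0, 1, 2, 3, 4, 5.

-5, -4, -3, -2, -1, 0, 1, 2, 3, 4, 5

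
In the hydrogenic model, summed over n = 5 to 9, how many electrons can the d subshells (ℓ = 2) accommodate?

50

A d subshell (ℓ = 2) exists for every n ≥ 3, so shells n = 5, 6, 7, 8, 9 each contribute one — 5 subshells.
Since each d subshell holds 2(2·2+1) = 10 electrons, the total is 5 × 10 = 50.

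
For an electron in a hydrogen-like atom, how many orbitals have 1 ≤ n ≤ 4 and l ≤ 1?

For each n in the range, tally the orbitals obeying l ≤ 1:
n=1 → 1; n=2 → 4; n=3 → 4; n=4 → 4.
Total orbitals: 1 + 4 + 4 + 4 = 13.

13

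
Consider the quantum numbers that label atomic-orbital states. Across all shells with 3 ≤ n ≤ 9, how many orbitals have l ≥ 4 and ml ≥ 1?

80

Work shell by shell — for each n, count the (l, ml) pairs that satisfy l ≥ 4 and ml ≥ 1:
n=5 → 4; n=6 → 9; n=7 → 15; n=8 → 22; n=9 → 30.
Total orbitals: 4 + 9 + 15 + 22 + 30 = 80.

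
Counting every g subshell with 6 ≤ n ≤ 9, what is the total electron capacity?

72

A g subshell (ℓ = 4) exists for every n ≥ 5, so shells n = 6, 7, 8, 9 each contribute one — 4 subshells.
Since each g subshell holds 2(2·4+1) = 18 electrons, the total is 4 × 18 = 72.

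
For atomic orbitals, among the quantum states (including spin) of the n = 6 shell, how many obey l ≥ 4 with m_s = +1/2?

20

Per l-value: l=4 → 9; l=5 → 11.
Orbitals: 9 + 11 = 20. With m_s fixed to a single value there is one state per orbital, giving 20 states.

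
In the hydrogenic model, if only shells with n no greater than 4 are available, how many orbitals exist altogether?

30

Total orbitals = 1² + 2² + 3² + 4² = 30.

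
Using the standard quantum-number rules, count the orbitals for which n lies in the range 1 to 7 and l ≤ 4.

105

Treat each shell separately and count matching orbitals:
n=1 → 1; n=2 → 4; n=3 → 9; n=4 → 16; n=5 → 25; n=6 → 25; n=7 → 25.
Total orbitals: 1 + 4 + 9 + 16 + 25 + 25 + 25 = 105.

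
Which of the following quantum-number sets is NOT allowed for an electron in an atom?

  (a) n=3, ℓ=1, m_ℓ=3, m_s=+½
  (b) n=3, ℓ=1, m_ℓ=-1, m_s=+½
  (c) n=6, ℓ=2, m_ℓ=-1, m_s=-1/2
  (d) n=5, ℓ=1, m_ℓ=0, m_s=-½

(a)

(a) has |m_ℓ| = 3 > ℓ = 1, violating −ℓ ≤ m_ℓ ≤ ℓ.
The remaining sets (b), (c), (d) satisfy all four rules.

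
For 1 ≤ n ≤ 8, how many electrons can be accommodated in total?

Total orbitals = 1² + 2² + 3² + 4² + 5² + 6² + 7² + 8² = 204. Doubling for spin gives 408 electrons.

408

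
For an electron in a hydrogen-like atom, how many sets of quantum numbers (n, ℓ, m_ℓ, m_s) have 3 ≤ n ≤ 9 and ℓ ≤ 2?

Work shell by shell — for each n, count the (ℓ, m_ℓ) pairs that satisfy ℓ ≤ 2:
n=3 → 9; n=4 → 9; n=5 → 9; n=6 → 9; n=7 → 9; n=8 → 9; n=9 → 9.
Orbitals: 9 + 9 + 9 + 9 + 9 + 9 + 9 = 63. Including both spin states (m_s = ±1/2) gives 2 × 63 = 126 states.

126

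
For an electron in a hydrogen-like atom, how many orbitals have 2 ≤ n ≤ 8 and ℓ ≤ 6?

188

Work shell by shell — for each n, count the (ℓ, m_ℓ) pairs that satisfy ℓ ≤ 6:
n=2 → 4; n=3 → 9; n=4 → 16; n=5 → 25; n=6 → 36; n=7 → 49; n=8 → 49.
Total orbitals: 4 + 9 + 16 + 25 + 36 + 49 + 49 = 188.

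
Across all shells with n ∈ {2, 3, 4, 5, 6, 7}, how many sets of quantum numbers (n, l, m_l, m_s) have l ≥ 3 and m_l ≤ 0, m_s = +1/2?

Count contributing orbitals for each principal shell:
n=4 → 4; n=5 → 9; n=6 → 15; n=7 → 22.
Orbitals: 4 + 9 + 15 + 22 = 50. With m_s fixed to +1/2 there is one state per orbital, so 50 states.

50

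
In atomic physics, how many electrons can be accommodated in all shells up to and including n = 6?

182

Total orbitals = 1² + 2² + 3² + 4² + 5² + 6² = 91. Doubling for spin gives 182 electrons.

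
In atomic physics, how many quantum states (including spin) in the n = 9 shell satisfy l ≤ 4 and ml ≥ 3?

With n = 9 the allowed l are 0, 1, …, 8.
Per l-value: l=3 → 1; l=4 → 2.
Orbitals: 1 + 2 = 3. Each orbital carries two spin states, so 3 × 2 = 6 states.

6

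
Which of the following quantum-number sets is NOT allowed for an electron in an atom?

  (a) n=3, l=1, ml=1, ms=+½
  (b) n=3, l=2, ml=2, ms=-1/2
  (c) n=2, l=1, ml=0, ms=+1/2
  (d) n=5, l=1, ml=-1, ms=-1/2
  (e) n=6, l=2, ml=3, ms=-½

(e)

(e) has |ml| = 3 > l = 2, violating −l ≤ ml ≤ l.
The remaining sets (a), (b), (c), (d) satisfy all four rules.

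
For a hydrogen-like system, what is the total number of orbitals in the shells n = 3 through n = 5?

50

Shell n has n² orbitals: 3²=9 + 4²=16 + 5²=25 = 50 orbitals.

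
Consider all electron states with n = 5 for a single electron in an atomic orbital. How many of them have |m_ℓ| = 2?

12

Per ℓ-value: ℓ=2 → 2; ℓ=3 → 2; ℓ=4 → 2.
Orbitals: 2 + 2 + 2 = 6. Each orbital carries two spin states, so 6 × 2 = 12 states.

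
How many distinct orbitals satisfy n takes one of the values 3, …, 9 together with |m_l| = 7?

6

Per-shell orbital counts meeting the constraint:
n=8 → 2; n=9 → 4.
Total orbitals: 2 + 4 = 6.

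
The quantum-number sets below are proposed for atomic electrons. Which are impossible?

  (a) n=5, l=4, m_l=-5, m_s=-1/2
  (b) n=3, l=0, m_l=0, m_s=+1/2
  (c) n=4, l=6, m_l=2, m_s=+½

(a) has |m_l| = 5 > l = 4, violating −l ≤ m_l ≤ l.
(c) has l = 6 ≥ n = 4, violating 0 ≤ l ≤ n−1.
The remaining set (b) satisfies all four rules.

(a) and (c)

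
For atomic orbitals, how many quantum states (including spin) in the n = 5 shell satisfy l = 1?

6

The n = 5 shell has l = 0 through 4; check each.
Orbitals with l = 1, by l: l=1 → 3.
Orbitals: 3. Each orbital carries two spin states, so 3 × 2 = 6 states.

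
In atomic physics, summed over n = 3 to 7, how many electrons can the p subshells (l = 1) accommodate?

30

A p subshell (l = 1) exists for every n ≥ 2, so shells n = 3, 4, 5, 6, 7 each contribute one — 5 subshells.
Since each p subshell holds 2(2·1+1) = 6 electrons, the total is 5 × 6 = 30.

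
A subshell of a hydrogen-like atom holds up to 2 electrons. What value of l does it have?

2(2l+1) = 2 ⇒ 2l+1 = 1 ⇒ l = 0.

l = 0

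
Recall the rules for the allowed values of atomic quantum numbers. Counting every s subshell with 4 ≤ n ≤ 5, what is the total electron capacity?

An s subshell (l = 0) exists for every n ≥ 1, so shells n = 4, 5 each contribute one — 2 subshells.
Since each s subshell holds 2(2·0+1) = 2 electrons, the total is 2 × 2 = 4.

4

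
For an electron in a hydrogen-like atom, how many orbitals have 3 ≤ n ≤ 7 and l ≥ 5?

Count contributing orbitals for each principal shell:
n=6 → 11; n=7 → 24.
Total orbitals: 11 + 24 = 35.

35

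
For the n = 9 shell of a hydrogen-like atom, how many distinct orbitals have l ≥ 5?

56

With n = 9 the allowed l are 0, 1, …, 8.
The (l, ml) pairs meeting l ≥ 5 give: l=5 → 11; l=6 → 13; l=7 → 15; l=8 → 17.
Total orbitals: 11 + 13 + 15 + 17 = 56.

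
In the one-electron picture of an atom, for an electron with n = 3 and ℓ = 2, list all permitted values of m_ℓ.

m_ℓ takes every integer from −ℓ to +ℓ. With ℓ = 2 that gives the 5 values -2, -1, 0, 1, 2.

-2, -1, 0, 1, 2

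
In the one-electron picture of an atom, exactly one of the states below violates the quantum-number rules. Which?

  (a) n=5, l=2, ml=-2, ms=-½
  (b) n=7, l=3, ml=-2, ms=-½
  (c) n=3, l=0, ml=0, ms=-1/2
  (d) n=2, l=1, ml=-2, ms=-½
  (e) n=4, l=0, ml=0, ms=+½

(d) has |ml| = 2 > l = 1, violating −l ≤ ml ≤ l.
The remaining sets (a), (b), (c), (e) satisfy all four rules.

(d)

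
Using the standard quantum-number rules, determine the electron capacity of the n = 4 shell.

32

A shell holds 2n² electrons: 2 × 4² = 2 × 16 = 32.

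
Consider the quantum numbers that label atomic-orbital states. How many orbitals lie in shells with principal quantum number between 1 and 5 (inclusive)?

55

Shell n has n² orbitals: 1²=1 + 2²=4 + 3²=9 + 4²=16 + 5²=25 = 55 orbitals.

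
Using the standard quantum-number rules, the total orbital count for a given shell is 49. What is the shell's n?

n² = 49 ⇒ n = 7.

n = 7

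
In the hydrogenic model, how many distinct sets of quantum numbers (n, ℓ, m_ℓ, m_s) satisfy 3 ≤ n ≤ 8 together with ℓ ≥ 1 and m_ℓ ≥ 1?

For each n in the range, tally the orbitals obeying ℓ ≥ 1 and m_ℓ ≥ 1:
n=3 → 3; n=4 → 6; n=5 → 10; n=6 → 15; n=7 → 21; n=8 → 28.
Orbitals: 3 + 6 + 10 + 15 + 21 + 28 = 83. Including both spin states (m_s = ±1/2) gives 2 × 83 = 166 states.

166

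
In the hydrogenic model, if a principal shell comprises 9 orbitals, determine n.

n² = 9 ⇒ n = 3.

n = 3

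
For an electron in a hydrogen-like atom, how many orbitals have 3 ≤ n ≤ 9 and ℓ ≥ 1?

273

Go shell by shell, enumerating (ℓ, m_ℓ) with ℓ ≥ 1:
n=3 → 8; n=4 → 15; n=5 → 24; n=6 → 35; n=7 → 48; n=8 → 63; n=9 → 80.
Total orbitals: 8 + 15 + 24 + 35 + 48 + 63 + 80 = 273.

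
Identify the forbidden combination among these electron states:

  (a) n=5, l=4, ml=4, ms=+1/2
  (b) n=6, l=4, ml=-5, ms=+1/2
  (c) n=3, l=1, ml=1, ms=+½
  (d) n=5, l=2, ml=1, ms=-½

(b)

(b) has |ml| = 5 > l = 4, violating −l ≤ ml ≤ l.
The remaining sets (a), (c), (d) satisfy all four rules.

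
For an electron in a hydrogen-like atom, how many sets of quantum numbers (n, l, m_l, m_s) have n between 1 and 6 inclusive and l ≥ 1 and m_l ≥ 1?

For each n in the range, tally the orbitals obeying l ≥ 1 and m_l ≥ 1:
n=2 → 1; n=3 → 3; n=4 → 6; n=5 → 10; n=6 → 15.
Orbitals: 1 + 3 + 6 + 10 + 15 = 35. Including both spin states (m_s = ±1/2) gives 2 × 35 = 70 states.

70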